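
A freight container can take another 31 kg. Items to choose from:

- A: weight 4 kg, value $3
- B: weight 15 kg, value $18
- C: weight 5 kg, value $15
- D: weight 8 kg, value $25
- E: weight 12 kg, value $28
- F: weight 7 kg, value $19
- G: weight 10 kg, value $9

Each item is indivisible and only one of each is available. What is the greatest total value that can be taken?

$75

Check high-value combinations within 31 kg:
- A+D+E+F: weight 4+8+12+7=31, value 3+25+28+19=75
- D+E+F: weight 8+12+7=27, value 25+28+19=72
- A+C+D+E: weight 4+5+8+12=29, value 3+15+25+28=71
Best: $75.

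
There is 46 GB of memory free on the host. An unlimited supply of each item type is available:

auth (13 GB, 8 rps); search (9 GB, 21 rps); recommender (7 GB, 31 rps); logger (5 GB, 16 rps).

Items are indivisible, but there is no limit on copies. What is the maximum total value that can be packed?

Best value-per-unit is recommender at 31/7; filling with it alone gives 6×31 = 186.
Optimal mix: 5×recommender + 2×logger → memory 45, value 187.

187 rps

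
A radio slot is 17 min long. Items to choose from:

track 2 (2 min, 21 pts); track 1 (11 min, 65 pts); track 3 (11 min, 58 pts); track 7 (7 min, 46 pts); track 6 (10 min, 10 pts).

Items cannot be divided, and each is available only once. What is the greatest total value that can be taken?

This is a 0/1 knapsack; check combinations near the capacity.
- track 2+track 1: duration 2+11=13, value 21+65=86
- track 2+track 3: duration 2+11=13, value 21+58=79
- track 2+track 7: duration 2+7=9, value 21+46=67
- track 1: duration 11, value 65
- track 3: duration 11, value 58
Best: 86 pts.

86 pts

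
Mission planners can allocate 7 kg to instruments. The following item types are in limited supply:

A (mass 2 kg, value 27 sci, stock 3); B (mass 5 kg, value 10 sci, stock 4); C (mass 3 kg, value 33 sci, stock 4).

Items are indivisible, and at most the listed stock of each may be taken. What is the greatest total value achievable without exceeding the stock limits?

87 sci

Top feasible selections:
- 2×A + 1×C: mass 7, value 87
- 3×A: mass 6, value 81
- 2×C: mass 6, value 66
- 1×A + 1×C: mass 5, value 60
Best: 87 sci.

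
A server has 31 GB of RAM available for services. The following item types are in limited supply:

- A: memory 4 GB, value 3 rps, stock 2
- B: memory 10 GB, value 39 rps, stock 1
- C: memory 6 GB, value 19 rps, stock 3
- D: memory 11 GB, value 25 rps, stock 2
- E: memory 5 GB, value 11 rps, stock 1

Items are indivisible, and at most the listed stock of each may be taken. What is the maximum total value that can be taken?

Best selections within memory 31 and stock limits:
- 1×B + 3×C: memory 28, value 96
- 1×A + 1×B + 2×C + 1×E: memory 31, value 91
- 1×B + 2×C + 1×E: memory 27, value 88
Best: 96 rps.

96 rps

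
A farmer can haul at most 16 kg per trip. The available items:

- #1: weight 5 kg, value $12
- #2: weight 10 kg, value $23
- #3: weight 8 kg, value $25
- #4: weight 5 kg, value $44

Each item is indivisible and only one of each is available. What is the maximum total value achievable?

Check high-value combinations within 16 kg:
- #3+#4: weight 8+5=13, value 25+44=69
- #2+#4: weight 10+5=15, value 23+44=67
- #1+#4: weight 5+5=10, value 12+44=56
Best: $69.

$69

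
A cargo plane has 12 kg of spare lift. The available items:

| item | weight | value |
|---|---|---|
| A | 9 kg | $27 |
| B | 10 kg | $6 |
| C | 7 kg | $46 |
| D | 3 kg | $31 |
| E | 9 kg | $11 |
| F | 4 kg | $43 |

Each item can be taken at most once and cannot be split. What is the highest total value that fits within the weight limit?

$89

This is a 0/1 knapsack; check combinations near the capacity.
- C+F: weight 7+4=11, value 46+43=89
- C+D: weight 7+3=10, value 46+31=77
- D+F: weight 3+4=7, value 31+43=74
- A+D: weight 9+3=12, value 27+31=58
Best: $89.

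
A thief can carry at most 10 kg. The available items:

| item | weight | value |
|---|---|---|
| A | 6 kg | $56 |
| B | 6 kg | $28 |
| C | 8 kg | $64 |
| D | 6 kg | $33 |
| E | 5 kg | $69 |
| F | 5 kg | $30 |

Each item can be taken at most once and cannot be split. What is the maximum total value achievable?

Check high-value combinations within 10 kg:
- E+F: weight 5+5=10, value 69+30=99
- E: weight 5, value 69
- C: weight 8, value 64
- A: weight 6, value 56
- D: weight 6, value 33
Best: $99.

$99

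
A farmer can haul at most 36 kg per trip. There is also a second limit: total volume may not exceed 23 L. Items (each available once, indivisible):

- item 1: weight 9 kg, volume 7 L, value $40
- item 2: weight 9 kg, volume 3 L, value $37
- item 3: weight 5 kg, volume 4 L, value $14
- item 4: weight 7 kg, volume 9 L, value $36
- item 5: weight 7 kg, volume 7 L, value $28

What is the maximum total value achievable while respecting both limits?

Feasible sets respecting both limits:
- item 1+item 2+item 3+item 4: weight 30, volume 23, value 127
- item 1+item 2+item 3+item 5: weight 30, volume 21, value 119
- item 2+item 3+item 4+item 5: weight 28, volume 23, value 115
- item 1+item 2+item 4: weight 25, volume 19, value 113
Best: $127.

$127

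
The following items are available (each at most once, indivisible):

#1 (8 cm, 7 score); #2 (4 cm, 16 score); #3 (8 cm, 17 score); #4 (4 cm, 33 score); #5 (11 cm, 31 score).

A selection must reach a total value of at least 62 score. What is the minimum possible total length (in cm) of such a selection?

15

Subsets with value ≥ 62, sorted by total length:
- #4+#5: length 15, value 64
- #2+#3+#4: length 16, value 66
- #2+#4+#5: length 19, value 80
Minimum length: 15 cm.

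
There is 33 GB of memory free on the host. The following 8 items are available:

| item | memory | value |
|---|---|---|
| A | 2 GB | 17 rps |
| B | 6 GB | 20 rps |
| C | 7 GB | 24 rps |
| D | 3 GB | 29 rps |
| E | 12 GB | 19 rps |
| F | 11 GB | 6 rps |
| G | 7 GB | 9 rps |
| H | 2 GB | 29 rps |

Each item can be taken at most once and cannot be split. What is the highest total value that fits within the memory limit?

This is a 0/1 knapsack; check combinations near the capacity.
- A+B+C+D+E+H: memory 2+6+7+3+12+2=32, value 17+20+24+29+19+29=138
- A+B+C+D+G+H: memory 2+6+7+3+7+2=27, value 17+20+24+29+9+29=128
- A+C+D+E+G+H: memory 2+7+3+12+7+2=33, value 17+24+29+19+9+29=127
- A+B+C+D+F+H: memory 2+6+7+3+11+2=31, value 17+20+24+29+6+29=125
- A+B+D+E+G+H: memory 2+6+3+12+7+2=32, value 17+20+29+19+9+29=123
Best: 138 rps.

138 rps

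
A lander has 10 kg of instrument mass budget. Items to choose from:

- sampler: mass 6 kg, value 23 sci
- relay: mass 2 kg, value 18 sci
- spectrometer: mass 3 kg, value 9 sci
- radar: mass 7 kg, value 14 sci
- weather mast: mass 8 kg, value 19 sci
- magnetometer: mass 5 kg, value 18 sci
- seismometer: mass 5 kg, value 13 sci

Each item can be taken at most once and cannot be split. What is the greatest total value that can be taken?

45 sci

Check high-value combinations within 10 kg:
- relay+spectrometer+magnetometer: mass 2+3+5=10, value 18+9+18=45
- sampler+relay: mass 6+2=8, value 23+18=41
- relay+spectrometer+seismometer: mass 2+3+5=10, value 18+9+13=40
- relay+weather mast: mass 2+8=10, value 18+19=37
- relay+magnetometer: mass 2+5=7, value 18+18=36
Best: 45 sci.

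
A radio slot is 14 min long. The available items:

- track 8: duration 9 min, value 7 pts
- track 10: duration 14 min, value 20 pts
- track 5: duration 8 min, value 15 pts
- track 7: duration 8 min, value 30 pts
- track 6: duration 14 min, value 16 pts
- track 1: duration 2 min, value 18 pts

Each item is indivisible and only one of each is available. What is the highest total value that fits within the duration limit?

Check high-value combinations within 14 min:
- track 7+track 1: duration 8+2=10, value 30+18=48
- track 5+track 1: duration 8+2=10, value 15+18=33
- track 7: duration 8, value 30
Best: 48 pts.

48 pts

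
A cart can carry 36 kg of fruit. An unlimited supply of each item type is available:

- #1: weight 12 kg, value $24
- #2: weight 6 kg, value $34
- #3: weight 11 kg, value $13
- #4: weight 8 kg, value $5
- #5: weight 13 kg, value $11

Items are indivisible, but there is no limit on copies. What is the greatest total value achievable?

Best value-per-unit is #2 at 34/6, and filling with it alone uses weight 6×6=36. No mix of the others beats 6×34 = 204.

$204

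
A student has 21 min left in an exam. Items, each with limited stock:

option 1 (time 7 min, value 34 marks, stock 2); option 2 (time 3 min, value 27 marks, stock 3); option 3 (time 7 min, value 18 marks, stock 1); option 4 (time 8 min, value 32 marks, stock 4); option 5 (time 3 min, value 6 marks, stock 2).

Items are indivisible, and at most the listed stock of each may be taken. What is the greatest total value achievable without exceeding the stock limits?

Top feasible selections:
- 2×option 1 + 2×option 2: time 20, value 122
- 1×option 1 + 3×option 2 + 1×option 5: time 19, value 121
Best: 122 marks.

122 marks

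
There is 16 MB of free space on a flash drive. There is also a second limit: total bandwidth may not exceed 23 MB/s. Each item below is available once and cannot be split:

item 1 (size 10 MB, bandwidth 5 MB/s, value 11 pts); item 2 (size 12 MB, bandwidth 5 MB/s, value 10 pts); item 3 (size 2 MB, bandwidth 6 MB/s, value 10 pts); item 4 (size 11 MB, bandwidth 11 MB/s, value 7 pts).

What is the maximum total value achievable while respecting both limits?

Feasible sets respecting both limits:
- item 1+item 3: size 12, bandwidth 11, value 21
- item 2+item 3: size 14, bandwidth 11, value 20
- item 3+item 4: size 13, bandwidth 17, value 17
- item 1: size 10, bandwidth 5, value 11
Best: 21 pts.

21 pts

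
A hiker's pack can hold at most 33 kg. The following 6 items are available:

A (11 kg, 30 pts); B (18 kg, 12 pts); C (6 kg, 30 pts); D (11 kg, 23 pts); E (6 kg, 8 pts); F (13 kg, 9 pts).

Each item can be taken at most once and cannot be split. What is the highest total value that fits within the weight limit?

Check high-value combinations within 33 kg:
- A+C+D: weight 11+6+11=28, value 30+30+23=83
- A+C+F: weight 11+6+13=30, value 30+30+9=69
- A+C+E: weight 11+6+6=23, value 30+30+8=68
- C+D+F: weight 6+11+13=30, value 30+23+9=62
Best: 83 pts.

83 pts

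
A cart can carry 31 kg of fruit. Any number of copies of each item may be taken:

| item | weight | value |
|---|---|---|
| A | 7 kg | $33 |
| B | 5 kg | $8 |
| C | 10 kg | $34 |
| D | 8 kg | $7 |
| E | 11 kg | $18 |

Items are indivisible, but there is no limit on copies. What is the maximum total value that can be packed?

$133

Best value-per-unit is A at 33/7; filling with it alone gives 4×33 = 132.
Optimal mix: 3×A + 1×C → weight 31, value 133.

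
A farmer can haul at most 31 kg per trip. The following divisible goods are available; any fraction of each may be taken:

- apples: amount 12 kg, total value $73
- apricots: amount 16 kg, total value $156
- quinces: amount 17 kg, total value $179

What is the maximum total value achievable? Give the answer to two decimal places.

315.50

Take in order of value per unit:
- quinces (179/17 per unit): all 17 → value 179, running total 179.00
- apricots (156/16 per unit): 14 of 16 → value 14×156/16 = 136.5000, running total 315.50
Total 315.50.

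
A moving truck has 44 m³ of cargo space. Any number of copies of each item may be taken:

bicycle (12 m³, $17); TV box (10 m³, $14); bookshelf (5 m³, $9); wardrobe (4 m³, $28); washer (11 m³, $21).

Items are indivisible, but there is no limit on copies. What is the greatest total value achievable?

Best value-per-unit is wardrobe at 28/4, and filling with it alone uses volume 11×4=44. No mix of the others beats 11×28 = 308.

$308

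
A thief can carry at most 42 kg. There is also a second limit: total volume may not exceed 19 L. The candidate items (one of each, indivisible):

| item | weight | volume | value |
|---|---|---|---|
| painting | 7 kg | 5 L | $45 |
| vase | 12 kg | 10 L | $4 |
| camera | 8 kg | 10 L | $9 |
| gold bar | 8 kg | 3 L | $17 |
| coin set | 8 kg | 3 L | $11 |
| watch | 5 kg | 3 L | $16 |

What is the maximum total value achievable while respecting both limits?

Feasible sets respecting both limits:
- painting+gold bar+coin set+watch: weight 28, volume 14, value 89
- painting+gold bar+watch: weight 20, volume 11, value 78
- painting+gold bar+coin set: weight 23, volume 11, value 73
- painting+coin set+watch: weight 20, volume 11, value 72
Best: $89.

$89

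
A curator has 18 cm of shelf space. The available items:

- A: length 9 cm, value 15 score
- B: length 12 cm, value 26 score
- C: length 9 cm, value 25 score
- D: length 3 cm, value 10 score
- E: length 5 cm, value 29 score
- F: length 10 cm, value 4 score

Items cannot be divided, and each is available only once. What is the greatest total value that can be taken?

Check high-value combinations within 18 cm:
- C+D+E: length 9+3+5=17, value 25+10+29=64
- B+E: length 12+5=17, value 26+29=55
- C+E: length 9+5=14, value 25+29=54
- A+D+E: length 9+3+5=17, value 15+10+29=54
Best: 64 score.

64 score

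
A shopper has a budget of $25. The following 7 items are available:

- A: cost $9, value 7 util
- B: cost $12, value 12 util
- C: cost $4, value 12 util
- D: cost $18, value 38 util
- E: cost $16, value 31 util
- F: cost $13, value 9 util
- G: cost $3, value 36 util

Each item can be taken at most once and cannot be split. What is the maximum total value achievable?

Check high-value combinations within $25:
- C+D+G: cost 4+18+3=25, value 12+38+36=86
- C+E+G: cost 4+16+3=23, value 12+31+36=79
- D+G: cost 18+3=21, value 38+36=74
- E+G: cost 16+3=19, value 31+36=67
- B+C+G: cost 12+4+3=19, value 12+12+36=60
Best: 86 util.

86 util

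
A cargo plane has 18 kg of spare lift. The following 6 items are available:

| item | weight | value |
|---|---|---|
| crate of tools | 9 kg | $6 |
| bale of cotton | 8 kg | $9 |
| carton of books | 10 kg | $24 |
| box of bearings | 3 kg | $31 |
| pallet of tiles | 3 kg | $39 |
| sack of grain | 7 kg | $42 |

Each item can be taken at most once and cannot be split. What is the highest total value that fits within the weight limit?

$112

This is a 0/1 knapsack; check combinations near the capacity.
- box of bearings+pallet of tiles+sack of grain: weight 3+3+7=13, value 31+39+42=112
- carton of books+box of bearings+pallet of tiles: weight 10+3+3=16, value 24+31+39=94
- bale of cotton+pallet of tiles+sack of grain: weight 8+3+7=18, value 9+39+42=90
- bale of cotton+box of bearings+sack of grain: weight 8+3+7=18, value 9+31+42=82
- pallet of tiles+sack of grain: weight 3+7=10, value 39+42=81
Best: $112.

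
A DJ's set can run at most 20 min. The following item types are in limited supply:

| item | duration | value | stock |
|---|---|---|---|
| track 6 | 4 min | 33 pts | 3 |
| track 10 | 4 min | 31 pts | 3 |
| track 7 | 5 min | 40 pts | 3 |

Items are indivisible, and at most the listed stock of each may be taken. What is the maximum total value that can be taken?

Best selections within duration 20 and stock limits:
- 3×track 6 + 2×track 10: duration 20, value 161
- 2×track 6 + 3×track 10: duration 20, value 159
- 1×track 6 + 3×track 7: duration 19, value 153
- 1×track 10 + 3×track 7: duration 19, value 151
Best: 161 pts.

161 pts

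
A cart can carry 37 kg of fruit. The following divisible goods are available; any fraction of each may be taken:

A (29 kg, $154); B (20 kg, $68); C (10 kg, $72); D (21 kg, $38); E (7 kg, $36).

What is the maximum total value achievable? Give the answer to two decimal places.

215.38

Take in order of value per unit:
- C (72/10 per unit): all 10 → value 72, running total 72.00
- A (154/29 per unit): 27 of 29 → value 27×154/29 = 143.3793, running total 215.38
Total 215.38.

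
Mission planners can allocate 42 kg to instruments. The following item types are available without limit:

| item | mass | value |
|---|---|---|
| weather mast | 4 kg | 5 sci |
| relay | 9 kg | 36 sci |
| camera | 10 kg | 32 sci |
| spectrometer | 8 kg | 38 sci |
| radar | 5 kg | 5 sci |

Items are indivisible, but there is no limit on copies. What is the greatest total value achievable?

190 sci

Best value-per-unit is spectrometer at 38/8, and filling with it alone uses mass 5×8=40. No mix of the others beats 5×38 = 190.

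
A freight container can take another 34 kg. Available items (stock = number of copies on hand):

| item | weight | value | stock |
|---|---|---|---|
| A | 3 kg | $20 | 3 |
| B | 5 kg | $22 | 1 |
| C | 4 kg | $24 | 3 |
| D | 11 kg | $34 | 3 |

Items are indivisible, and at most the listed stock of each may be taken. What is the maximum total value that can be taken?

$168

Top feasible selections:
- 2×A + 1×B + 3×C + 1×D: weight 34, value 168
- 3×A + 3×C + 1×D: weight 32, value 166
- 3×A + 1×B + 2×C + 1×D: weight 33, value 164
- 3×A + 1×B + 3×C: weight 26, value 154
Best: $168.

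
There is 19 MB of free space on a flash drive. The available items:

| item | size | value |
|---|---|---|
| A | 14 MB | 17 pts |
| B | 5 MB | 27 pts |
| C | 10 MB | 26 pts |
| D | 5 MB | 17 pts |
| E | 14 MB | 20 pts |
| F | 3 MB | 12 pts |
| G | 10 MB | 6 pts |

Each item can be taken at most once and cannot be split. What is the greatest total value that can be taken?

65 pts

Check high-value combinations within 19 MB:
- B+C+F: size 5+10+3=18, value 27+26+12=65
- B+D+F: size 5+5+3=13, value 27+17+12=56
- C+D+F: size 10+5+3=18, value 26+17+12=55
- B+C: size 5+10=15, value 27+26=53
Best: 65 pts.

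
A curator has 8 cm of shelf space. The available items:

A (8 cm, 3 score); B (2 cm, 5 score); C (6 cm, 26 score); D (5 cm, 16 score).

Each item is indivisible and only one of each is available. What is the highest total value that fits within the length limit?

31 score

Check high-value combinations within 8 cm:
- B+C: length 2+6=8, value 5+26=31
- C: length 6, value 26
- B+D: length 2+5=7, value 5+16=21
- D: length 5, value 16
Best: 31 score.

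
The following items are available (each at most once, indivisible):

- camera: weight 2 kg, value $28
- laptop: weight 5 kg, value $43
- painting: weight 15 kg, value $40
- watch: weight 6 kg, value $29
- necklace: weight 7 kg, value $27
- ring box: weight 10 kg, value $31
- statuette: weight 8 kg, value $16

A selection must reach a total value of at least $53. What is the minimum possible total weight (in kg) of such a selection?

Subsets with value ≥ 53, sorted by total weight:
- camera+laptop: weight 7, value 71
- camera+watch: weight 8, value 57
Minimum weight: 7 kg.

7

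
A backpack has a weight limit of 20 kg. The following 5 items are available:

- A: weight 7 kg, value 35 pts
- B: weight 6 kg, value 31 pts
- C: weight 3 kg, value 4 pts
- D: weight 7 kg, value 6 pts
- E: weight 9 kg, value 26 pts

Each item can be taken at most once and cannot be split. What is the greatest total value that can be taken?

Check high-value combinations within 20 kg:
- A+B+D: weight 7+6+7=20, value 35+31+6=72
- A+B+C: weight 7+6+3=16, value 35+31+4=70
- A+B: weight 7+6=13, value 35+31=66
Best: 72 pts.

72 pts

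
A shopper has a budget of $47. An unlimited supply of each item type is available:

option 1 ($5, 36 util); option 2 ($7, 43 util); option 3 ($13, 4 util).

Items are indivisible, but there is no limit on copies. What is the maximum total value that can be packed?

Best value-per-unit is option 1 at 36/5; filling with it alone gives 9×36 = 324.
Optimal mix: 8×option 1 + 1×option 2 → cost 47, value 331.

331 util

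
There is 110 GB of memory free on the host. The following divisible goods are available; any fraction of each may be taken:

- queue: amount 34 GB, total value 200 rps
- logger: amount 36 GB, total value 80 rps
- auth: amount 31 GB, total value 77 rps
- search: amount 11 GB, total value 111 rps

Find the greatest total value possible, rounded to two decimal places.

Take in order of value per unit:
- search (111/11 per unit): all 11 → value 111, running total 111.00
- queue (200/34 per unit): all 34 → value 200, running total 311.00
- auth (77/31 per unit): all 31 → value 77, running total 388.00
- logger (80/36 per unit): 34 of 36 → value 34×80/36 = 75.5556, running total 463.56
Total 463.56.

463.56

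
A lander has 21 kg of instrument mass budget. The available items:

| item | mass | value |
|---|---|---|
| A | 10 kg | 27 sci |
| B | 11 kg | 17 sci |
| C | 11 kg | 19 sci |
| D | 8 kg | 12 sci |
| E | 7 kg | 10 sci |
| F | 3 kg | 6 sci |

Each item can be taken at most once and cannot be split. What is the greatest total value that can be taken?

46 sci

Check high-value combinations within 21 kg:
- A+C: mass 10+11=21, value 27+19=46
- A+D+F: mass 10+8+3=21, value 27+12+6=45
- A+B: mass 10+11=21, value 27+17=44
Best: 46 sci.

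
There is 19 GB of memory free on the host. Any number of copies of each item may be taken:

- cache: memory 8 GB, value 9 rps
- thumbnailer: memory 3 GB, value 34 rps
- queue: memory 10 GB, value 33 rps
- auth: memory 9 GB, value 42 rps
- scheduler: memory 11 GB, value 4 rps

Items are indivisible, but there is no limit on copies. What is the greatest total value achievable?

204 rps

Best value-per-unit is thumbnailer at 34/3, and filling with it alone uses memory 6×3=18. No mix of the others beats 6×34 = 204.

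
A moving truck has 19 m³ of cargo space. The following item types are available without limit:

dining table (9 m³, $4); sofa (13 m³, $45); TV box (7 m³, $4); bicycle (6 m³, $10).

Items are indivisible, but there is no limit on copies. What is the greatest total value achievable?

$55

Best value-per-unit is sofa at 45/13; filling with it alone gives 1×45 = 45.
Optimal mix: 1×sofa + 1×bicycle → volume 19, value 55.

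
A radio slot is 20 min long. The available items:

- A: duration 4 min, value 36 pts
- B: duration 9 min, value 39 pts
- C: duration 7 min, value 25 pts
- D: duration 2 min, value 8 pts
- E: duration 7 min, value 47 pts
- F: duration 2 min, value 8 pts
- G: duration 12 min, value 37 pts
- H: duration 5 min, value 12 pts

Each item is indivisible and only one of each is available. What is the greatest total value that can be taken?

122 pts

Check high-value combinations within 20 min:
- A+B+E: duration 4+9+7=20, value 36+39+47=122
- A+C+D+E: duration 4+7+2+7=20, value 36+25+8+47=116
- A+C+E+F: duration 4+7+7+2=20, value 36+25+47+8=116
Best: 122 pts.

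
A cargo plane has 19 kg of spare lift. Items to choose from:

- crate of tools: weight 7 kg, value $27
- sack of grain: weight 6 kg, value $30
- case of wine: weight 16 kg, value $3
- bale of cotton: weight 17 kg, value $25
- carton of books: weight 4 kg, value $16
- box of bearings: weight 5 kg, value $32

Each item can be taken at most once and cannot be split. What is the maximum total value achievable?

$89

Check high-value combinations within 19 kg:
- crate of tools+sack of grain+box of bearings: weight 7+6+5=18, value 27+30+32=89
- sack of grain+carton of books+box of bearings: weight 6+4+5=15, value 30+16+32=78
- crate of tools+carton of books+box of bearings: weight 7+4+5=16, value 27+16+32=75
Best: $89.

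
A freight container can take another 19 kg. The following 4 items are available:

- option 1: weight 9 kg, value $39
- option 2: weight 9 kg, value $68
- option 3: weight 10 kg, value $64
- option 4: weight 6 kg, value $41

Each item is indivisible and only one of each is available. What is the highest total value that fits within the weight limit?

Check high-value combinations within 19 kg:
- option 2+option 3: weight 9+10=19, value 68+64=132
- option 2+option 4: weight 9+6=15, value 68+41=109
- option 1+option 2: weight 9+9=18, value 39+68=107
- option 3+option 4: weight 10+6=16, value 64+41=105
Best: $132.

$132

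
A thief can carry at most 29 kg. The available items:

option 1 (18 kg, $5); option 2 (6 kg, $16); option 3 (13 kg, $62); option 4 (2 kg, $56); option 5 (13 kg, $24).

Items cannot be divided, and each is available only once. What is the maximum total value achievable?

Check high-value combinations within 29 kg:
- option 3+option 4+option 5: weight 13+2+13=28, value 62+56+24=142
- option 2+option 3+option 4: weight 6+13+2=21, value 16+62+56=134
- option 3+option 4: weight 13+2=15, value 62+56=118
Best: $142.

$142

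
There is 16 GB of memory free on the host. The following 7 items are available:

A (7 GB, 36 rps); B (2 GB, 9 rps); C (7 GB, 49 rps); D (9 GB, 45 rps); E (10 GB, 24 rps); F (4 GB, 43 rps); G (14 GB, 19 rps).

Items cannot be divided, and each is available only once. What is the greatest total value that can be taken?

101 rps

This is a 0/1 knapsack; check combinations near the capacity.
- B+C+F: memory 2+7+4=13, value 9+49+43=101
- B+D+F: memory 2+9+4=15, value 9+45+43=97
- A+B+C: memory 7+2+7=16, value 36+9+49=94
- C+D: memory 7+9=16, value 49+45=94
- C+F: memory 7+4=11, value 49+43=92
Best: 101 rps.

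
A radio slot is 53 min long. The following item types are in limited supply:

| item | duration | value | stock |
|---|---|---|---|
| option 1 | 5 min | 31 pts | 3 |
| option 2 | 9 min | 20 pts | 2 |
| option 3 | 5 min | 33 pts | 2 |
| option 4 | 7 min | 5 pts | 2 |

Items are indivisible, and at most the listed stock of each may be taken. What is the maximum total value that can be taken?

Top feasible selections:
- 3×option 1 + 2×option 2 + 2×option 3 + 1×option 4: duration 50, value 204
- 3×option 1 + 2×option 2 + 2×option 3: duration 43, value 199
- 3×option 1 + 1×option 2 + 2×option 3 + 2×option 4: duration 48, value 189
Best: 204 pts.

204 pts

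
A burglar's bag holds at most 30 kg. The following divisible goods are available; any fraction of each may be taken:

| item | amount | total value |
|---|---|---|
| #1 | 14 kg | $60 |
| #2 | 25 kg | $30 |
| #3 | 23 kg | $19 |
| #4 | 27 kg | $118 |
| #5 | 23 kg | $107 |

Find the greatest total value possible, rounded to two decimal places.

Take in order of value per unit:
- #5 (107/23 per unit): all 23 → value 107, running total 107.00
- #4 (118/27 per unit): 7 of 27 → value 7×118/27 = 30.5926, running total 137.59
Total 137.59.

137.59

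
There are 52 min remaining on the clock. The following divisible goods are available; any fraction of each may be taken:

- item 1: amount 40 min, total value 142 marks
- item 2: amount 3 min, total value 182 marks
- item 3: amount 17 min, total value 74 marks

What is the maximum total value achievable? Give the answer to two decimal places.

369.60

Take in order of value per unit:
- item 2 (182/3 per unit): all 3 → value 182, running total 182.00
- item 3 (74/17 per unit): all 17 → value 74, running total 256.00
- item 1 (142/40 per unit): 32 of 40 → value 32×142/40 = 113.6000, running total 369.60
Total 369.60.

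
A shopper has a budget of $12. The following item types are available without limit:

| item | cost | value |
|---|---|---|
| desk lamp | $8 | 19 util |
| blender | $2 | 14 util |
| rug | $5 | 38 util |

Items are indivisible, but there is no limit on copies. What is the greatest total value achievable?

90 util

Best value-per-unit is rug at 38/5; filling with it alone gives 2×38 = 76.
Optimal mix: 1×blender + 2×rug → cost 12, value 90.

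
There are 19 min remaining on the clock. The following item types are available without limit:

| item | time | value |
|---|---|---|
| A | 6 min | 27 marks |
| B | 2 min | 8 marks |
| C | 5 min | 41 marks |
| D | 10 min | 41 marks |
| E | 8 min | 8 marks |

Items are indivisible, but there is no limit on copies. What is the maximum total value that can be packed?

Best value-per-unit is C at 41/5; filling with it alone gives 3×41 = 123.
Optimal mix: 2×B + 3×C → time 19, value 139.

139 marks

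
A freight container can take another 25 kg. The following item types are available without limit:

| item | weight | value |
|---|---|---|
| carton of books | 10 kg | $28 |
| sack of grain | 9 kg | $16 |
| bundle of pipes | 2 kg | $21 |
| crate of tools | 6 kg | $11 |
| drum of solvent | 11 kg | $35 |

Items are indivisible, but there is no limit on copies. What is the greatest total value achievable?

$252

Best value-per-unit is bundle of pipes at 21/2, and filling with it alone uses weight 12×2=24. No mix of the others beats 12×21 = 252.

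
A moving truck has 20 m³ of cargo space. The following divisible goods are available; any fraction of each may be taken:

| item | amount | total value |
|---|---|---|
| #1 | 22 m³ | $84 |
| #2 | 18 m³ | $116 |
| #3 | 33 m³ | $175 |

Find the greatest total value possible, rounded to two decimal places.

126.61

Take in order of value per unit:
- #2 (116/18 per unit): all 18 → value 116, running total 116.00
- #3 (175/33 per unit): 2 of 33 → value 2×175/33 = 10.6061, running total 126.61
Total 126.61.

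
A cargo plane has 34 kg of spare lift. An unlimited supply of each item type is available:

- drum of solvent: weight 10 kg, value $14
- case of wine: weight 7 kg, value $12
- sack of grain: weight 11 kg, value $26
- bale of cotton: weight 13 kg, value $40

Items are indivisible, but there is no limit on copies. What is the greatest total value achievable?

$92

Best value-per-unit is bale of cotton at 40/13; filling with it alone gives 2×40 = 80.
Optimal mix: 1×case of wine + 2×bale of cotton → weight 33, value 92.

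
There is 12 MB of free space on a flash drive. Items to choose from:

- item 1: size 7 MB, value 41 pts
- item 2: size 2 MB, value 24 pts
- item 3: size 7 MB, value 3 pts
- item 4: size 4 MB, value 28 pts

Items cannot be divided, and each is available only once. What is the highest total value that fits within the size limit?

69 pts

Check high-value combinations within 12 MB:
- item 1+item 4: size 7+4=11, value 41+28=69
- item 1+item 2: size 7+2=9, value 41+24=65
- item 2+item 4: size 2+4=6, value 24+28=52
- item 1: size 7, value 41
- item 3+item 4: size 7+4=11, value 3+28=31
Best: 69 pts.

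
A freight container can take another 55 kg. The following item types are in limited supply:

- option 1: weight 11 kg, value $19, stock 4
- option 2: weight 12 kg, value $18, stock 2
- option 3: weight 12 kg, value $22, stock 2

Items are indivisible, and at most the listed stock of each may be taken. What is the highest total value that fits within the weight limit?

Top feasible selections:
- 2×option 1 + 2×option 3: weight 46, value 82
- 1×option 1 + 1×option 2 + 2×option 3: weight 47, value 81
- 2×option 2 + 2×option 3: weight 48, value 80
Best: $82.

$82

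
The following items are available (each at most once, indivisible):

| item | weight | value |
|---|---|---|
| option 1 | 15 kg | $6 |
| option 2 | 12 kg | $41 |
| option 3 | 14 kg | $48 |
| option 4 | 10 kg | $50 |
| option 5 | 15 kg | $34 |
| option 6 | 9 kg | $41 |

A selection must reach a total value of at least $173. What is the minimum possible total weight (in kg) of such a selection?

45

Subsets with value ≥ 173, sorted by total weight:
- option 2+option 3+option 4+option 6: weight 45, value 180
- option 3+option 4+option 5+option 6: weight 48, value 173
Minimum weight: 45 kg.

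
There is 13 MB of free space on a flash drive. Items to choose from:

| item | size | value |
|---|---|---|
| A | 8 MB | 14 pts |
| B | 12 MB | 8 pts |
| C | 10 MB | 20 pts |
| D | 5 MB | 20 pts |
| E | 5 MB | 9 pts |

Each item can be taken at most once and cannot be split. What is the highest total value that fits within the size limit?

Check high-value combinations within 13 MB:
- A+D: size 8+5=13, value 14+20=34
- D+E: size 5+5=10, value 20+9=29
- A+E: size 8+5=13, value 14+9=23
Best: 34 pts.

34 pts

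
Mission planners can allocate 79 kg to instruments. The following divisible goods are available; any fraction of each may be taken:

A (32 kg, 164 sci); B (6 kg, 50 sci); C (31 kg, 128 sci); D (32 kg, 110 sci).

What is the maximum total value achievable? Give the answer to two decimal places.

Take in order of value per unit:
- B (50/6 per unit): all 6 → value 50, running total 50.00
- A (164/32 per unit): all 32 → value 164, running total 214.00
- C (128/31 per unit): all 31 → value 128, running total 342.00
- D (110/32 per unit): 10 of 32 → value 10×110/32 = 34.3750, running total 376.38
Total 376.38.

376.38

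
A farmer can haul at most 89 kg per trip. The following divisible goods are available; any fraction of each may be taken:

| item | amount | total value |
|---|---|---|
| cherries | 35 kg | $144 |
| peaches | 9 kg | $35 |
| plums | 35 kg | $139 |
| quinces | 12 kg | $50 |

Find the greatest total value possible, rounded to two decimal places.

360.22

Take in order of value per unit:
- quinces (50/12 per unit): all 12 → value 50, running total 50.00
- cherries (144/35 per unit): all 35 → value 144, running total 194.00
- plums (139/35 per unit): all 35 → value 139, running total 333.00
- peaches (35/9 per unit): 7 of 9 → value 7×35/9 = 27.2222, running total 360.22
Total 360.22.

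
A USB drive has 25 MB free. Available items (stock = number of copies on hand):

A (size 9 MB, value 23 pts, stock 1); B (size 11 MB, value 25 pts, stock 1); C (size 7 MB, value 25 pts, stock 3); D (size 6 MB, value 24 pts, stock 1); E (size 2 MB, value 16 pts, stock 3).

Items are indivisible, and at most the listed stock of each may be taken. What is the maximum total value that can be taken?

Top feasible selections:
- 3×C + 2×E: size 25, value 107
- 2×C + 1×D + 2×E: size 24, value 106
Best: 107 pts.

107 pts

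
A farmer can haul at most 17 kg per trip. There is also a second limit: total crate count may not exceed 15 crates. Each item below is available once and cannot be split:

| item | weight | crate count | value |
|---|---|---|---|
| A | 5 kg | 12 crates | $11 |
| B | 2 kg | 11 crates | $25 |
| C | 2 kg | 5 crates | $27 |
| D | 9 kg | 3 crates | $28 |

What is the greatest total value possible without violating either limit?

Feasible sets respecting both limits:
- C+D: weight 11, crate count 8, value 55
- B+D: weight 11, crate count 14, value 53
- A+D: weight 14, crate count 15, value 39
- D: weight 9, crate count 3, value 28
Best: $55.

$55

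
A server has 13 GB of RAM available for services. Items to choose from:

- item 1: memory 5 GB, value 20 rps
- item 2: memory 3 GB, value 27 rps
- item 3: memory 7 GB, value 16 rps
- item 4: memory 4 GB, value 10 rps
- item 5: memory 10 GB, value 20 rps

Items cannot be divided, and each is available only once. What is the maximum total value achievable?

57 rps

Check high-value combinations within 13 GB:
- item 1+item 2+item 4: memory 5+3+4=12, value 20+27+10=57
- item 1+item 2: memory 5+3=8, value 20+27=47
- item 2+item 5: memory 3+10=13, value 27+20=47
Best: 57 rps.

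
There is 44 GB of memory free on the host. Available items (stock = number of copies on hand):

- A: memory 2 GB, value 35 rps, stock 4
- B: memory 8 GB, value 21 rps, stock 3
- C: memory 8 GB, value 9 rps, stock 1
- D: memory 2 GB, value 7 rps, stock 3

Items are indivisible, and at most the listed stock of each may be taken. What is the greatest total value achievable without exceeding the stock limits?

Best selections within memory 44 and stock limits:
- 4×A + 3×B + 1×C + 2×D: memory 44, value 226
- 4×A + 3×B + 3×D: memory 38, value 224
- 4×A + 3×B + 1×C + 1×D: memory 42, value 219
- 4×A + 3×B + 2×D: memory 36, value 217
Best: 226 rps.

226 rps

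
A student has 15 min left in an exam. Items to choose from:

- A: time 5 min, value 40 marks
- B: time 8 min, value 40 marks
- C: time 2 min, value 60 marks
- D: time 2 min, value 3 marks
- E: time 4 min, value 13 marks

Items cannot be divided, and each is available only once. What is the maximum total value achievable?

140 marks

Check high-value combinations within 15 min:
- A+B+C: time 5+8+2=15, value 40+40+60=140
- A+C+D+E: time 5+2+2+4=13, value 40+60+3+13=116
- A+C+E: time 5+2+4=11, value 40+60+13=113
- B+C+E: time 8+2+4=14, value 40+60+13=113
- A+C+D: time 5+2+2=9, value 40+60+3=103
Best: 140 marks.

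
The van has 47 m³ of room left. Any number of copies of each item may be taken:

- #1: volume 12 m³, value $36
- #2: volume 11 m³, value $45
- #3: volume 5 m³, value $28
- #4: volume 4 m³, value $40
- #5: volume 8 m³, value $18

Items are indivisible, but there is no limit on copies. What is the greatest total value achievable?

$440

Best value-per-unit is #4 at 40/4, and filling with it alone uses volume 11×4=44. No mix of the others beats 11×40 = 440.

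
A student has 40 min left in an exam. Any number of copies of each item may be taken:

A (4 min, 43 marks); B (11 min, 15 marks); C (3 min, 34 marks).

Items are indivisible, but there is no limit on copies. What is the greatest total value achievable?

451 marks

Best value-per-unit is C at 34/3; filling with it alone gives 13×34 = 442.
Optimal mix: 1×A + 12×C → time 40, value 451.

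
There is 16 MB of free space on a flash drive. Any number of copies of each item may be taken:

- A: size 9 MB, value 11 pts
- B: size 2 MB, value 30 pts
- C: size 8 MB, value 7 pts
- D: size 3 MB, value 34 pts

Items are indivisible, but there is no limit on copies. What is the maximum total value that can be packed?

Best value-per-unit is B at 30/2, and filling with it alone uses size 8×2=16. No mix of the others beats 8×30 = 240.

240 pts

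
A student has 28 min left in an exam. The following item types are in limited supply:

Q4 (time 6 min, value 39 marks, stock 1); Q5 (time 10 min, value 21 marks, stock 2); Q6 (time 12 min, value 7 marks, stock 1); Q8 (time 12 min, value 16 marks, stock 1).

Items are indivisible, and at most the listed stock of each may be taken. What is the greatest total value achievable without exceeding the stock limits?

Best selections within time 28 and stock limits:
- 1×Q4 + 2×Q5: time 26, value 81
- 1×Q4 + 1×Q5 + 1×Q8: time 28, value 76
Best: 81 marks.

81 marks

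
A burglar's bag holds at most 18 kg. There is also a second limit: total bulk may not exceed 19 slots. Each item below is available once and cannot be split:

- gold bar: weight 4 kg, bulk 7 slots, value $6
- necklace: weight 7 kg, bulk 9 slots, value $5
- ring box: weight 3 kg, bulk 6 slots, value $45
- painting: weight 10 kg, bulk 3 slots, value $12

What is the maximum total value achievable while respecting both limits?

Feasible sets respecting both limits:
- gold bar+ring box+painting: weight 17, bulk 16, value 63
- ring box+painting: weight 13, bulk 9, value 57
- gold bar+ring box: weight 7, bulk 13, value 51
Best: $63.

$63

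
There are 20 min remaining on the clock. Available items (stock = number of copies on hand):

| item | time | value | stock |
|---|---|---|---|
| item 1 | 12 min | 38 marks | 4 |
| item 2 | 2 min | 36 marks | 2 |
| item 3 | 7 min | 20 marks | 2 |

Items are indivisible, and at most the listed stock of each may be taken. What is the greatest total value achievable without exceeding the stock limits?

112 marks

Top feasible selections:
- 2×item 2 + 2×item 3: time 18, value 112
- 1×item 1 + 2×item 2: time 16, value 110
- 2×item 2 + 1×item 3: time 11, value 92
- 1×item 2 + 2×item 3: time 16, value 76
Best: 112 marks.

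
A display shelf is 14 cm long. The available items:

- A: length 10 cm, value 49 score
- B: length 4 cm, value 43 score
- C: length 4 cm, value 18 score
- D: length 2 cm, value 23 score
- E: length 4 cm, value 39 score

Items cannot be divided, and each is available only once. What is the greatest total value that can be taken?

This is a 0/1 knapsack; check combinations near the capacity.
- B+C+D+E: length 4+4+2+4=14, value 43+18+23+39=123
- B+D+E: length 4+2+4=10, value 43+23+39=105
- B+C+E: length 4+4+4=12, value 43+18+39=100
- A+B: length 10+4=14, value 49+43=92
Best: 123 score.

123 score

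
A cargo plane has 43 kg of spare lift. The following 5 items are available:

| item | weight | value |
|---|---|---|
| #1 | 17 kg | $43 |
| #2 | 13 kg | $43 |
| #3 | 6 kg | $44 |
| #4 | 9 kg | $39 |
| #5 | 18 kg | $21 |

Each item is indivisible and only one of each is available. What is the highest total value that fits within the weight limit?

$130

This is a 0/1 knapsack; check combinations near the capacity.
- #1+#2+#3: weight 17+13+6=36, value 43+43+44=130
- #2+#3+#4: weight 13+6+9=28, value 43+44+39=126
- #1+#3+#4: weight 17+6+9=32, value 43+44+39=126
Best: $130.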